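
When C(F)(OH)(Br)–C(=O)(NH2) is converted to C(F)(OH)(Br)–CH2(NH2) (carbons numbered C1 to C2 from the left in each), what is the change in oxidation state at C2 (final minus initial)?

Before: C2 has 1 bond to C, 2 bonds to O, 1 bond to N → oxidation state +3.
After: C2 has 1 bond to C, 2 bonds to H, 1 bond to N → oxidation state -1.
Δ = -1 − (+3) = -4, so this is a reduction at C2.

-4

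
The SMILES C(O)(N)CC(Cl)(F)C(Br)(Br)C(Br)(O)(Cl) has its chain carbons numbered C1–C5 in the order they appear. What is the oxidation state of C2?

C2 has one bond to C (0), one bond to C (0), one bond to H (-1), one bond to H (-1).
Oxidation state = 0 + 0 − 1 − 1 = -2.

-2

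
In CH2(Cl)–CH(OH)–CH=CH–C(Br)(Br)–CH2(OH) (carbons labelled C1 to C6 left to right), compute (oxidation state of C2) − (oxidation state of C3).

C2: 2C, 1H, 1O → 0 − 1 + 1 = 0
C3: 3C, 1H → 0 − 1 = -1
Difference: 0 − (-1) = +1.

+1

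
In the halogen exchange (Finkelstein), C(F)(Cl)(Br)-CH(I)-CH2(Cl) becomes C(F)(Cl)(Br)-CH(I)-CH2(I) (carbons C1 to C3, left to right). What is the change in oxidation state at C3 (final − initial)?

Before: C3 has 1 bond to C, 2 bonds to H, 1 bond to Cl → oxidation state -1.
After: C3 has 1 bond to C, 2 bonds to H, 1 bond to I → oxidation state -1.
Δ = -1 − (-1) = 0, so no net redox change at C3.

0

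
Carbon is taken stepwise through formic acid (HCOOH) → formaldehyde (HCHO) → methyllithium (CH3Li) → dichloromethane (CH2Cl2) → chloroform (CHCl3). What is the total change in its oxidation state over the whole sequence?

Carbon oxidation states along the series — formic acid: +2, formaldehyde: 0, methyllithium: -4, dichloromethane: 0, chloroform: +2.
Net change = +2 − (+2) = 0.

0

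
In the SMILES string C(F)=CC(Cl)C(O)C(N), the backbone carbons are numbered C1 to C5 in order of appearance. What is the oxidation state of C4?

0

C4 has one bond to C (0), one bond to C (0), one bond to O (+1), one bond to H (-1).
Oxidation state = 0 + 0 + 1 − 1 = 0.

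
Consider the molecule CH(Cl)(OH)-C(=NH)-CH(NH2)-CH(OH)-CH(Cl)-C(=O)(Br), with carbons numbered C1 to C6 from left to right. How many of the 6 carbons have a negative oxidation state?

Tallying each carbon's bonds:
C1: 1C, 1H, 1O, 1Cl → 0 − 1 + 1 + 1 = +1
C2: 2C, 2N → 0 + 2 = +2
C3: 2C, 1H, 1N → 0 − 1 + 1 = 0
C4: 2C, 1H, 1O → 0 − 1 + 1 = 0
C5: 2C, 1H, 1Cl → 0 − 1 + 1 = 0
C6: 1C, 2O, 1Br → 0 + 2 + 1 = +3
0 carbons meet the condition.

0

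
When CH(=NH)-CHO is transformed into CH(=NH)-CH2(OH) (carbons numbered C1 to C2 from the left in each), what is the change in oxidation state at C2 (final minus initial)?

-2

Before: C2 has 1 bond to C, 1 bond to H, 2 bonds to O → oxidation state +1.
After: C2 has 1 bond to C, 2 bonds to H, 1 bond to O → oxidation state -1.
Δ = -1 − (+1) = -2, so this is a reduction at C2.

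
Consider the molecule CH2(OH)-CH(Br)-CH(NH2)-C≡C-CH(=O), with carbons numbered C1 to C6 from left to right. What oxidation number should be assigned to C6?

+1

C6 has one bond to C (0), a double bond to O (2×+1 = +2), one bond to H (-1).
Oxidation state = 0 + 2 − 1 = +1.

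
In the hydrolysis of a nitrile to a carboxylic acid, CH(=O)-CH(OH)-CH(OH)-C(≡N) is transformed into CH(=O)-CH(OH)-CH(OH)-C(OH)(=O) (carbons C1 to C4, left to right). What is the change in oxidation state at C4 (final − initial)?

0

Before: C4 has 1 bond to C, 3 bonds to N → oxidation state +3.
After: C4 has 1 bond to C, 3 bonds to O → oxidation state +3.
Δ = +3 − (+3) = 0, so no net redox change at C4.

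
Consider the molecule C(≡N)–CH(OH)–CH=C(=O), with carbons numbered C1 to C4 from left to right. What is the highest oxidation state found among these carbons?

Bonds to more-electronegative neighbours contribute +1 each, bonds to H or metals contribute −1 each, and C–C bonds contribute 0. Tallying each carbon:
C1: 1C, 3N → 0 + 3 = +3
C2: 2C, 1H, 1O → 0 − 1 + 1 = 0
C3: 3C, 1H → 0 − 1 = -1
C4: 2C, 2O → 0 + 2 = +2
The highest value is +3.

+3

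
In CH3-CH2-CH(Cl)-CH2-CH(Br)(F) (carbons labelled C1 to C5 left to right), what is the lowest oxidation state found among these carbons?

Bonds to more-electronegative neighbours contribute +1 each, bonds to H or metals contribute −1 each, and C–C bonds contribute 0. Tallying each carbon:
C1: 1C, 3H → 0 − 3 = -3
C2: 2C, 2H → 0 − 2 = -2
C3: 2C, 1H, 1Cl → 0 − 1 + 1 = 0
C4: 2C, 2H → 0 − 2 = -2
C5: 1C, 1H, 1F, 1Br → 0 − 1 + 1 + 1 = +1
The lowest value is -3.

-3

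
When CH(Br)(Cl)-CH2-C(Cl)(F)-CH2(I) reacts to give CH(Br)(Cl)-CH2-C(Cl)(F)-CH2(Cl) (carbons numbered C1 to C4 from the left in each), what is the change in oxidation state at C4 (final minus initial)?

Before: C4 has 1 bond to C, 2 bonds to H, 1 bond to I → oxidation state -1.
After: C4 has 1 bond to C, 2 bonds to H, 1 bond to Cl → oxidation state -1.
Δ = -1 − (-1) = 0, so no net redox change at C4.

0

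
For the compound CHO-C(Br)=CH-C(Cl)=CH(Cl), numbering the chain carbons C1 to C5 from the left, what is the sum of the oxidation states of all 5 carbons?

+2

Tallying each carbon's bonds:
C1: 1C, 1H, 2O → 0 − 1 + 2 = +1
C2: 3C, 1Br → 0 + 1 = +1
C3: 3C, 1H → 0 − 1 = -1
C4: 3C, 1Cl → 0 + 1 = +1
C5: 2C, 1H, 1Cl → 0 − 1 + 1 = 0
Sum = +1 + 1 − 1 + 1 + 0 = +2.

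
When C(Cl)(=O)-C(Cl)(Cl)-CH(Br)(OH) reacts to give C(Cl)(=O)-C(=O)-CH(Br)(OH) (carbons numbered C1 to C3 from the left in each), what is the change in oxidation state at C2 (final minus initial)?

Before: C2 has 2 bonds to C, 2 bonds to Cl → oxidation state +2.
After: C2 has 2 bonds to C, 2 bonds to O → oxidation state +2.
Δ = +2 − (+2) = 0, so no net redox change at C2.

0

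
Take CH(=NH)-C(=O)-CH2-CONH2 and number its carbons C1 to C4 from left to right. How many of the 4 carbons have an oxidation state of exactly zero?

Each bond to a more electronegative atom (O, N, halogen) counts +1, each bond to a less electronegative atom (H, metal, B, Si) counts −1, and each C–C bond counts 0. Tallying each carbon:
C1: 1C, 1H, 2N → 0 − 1 + 2 = +1
C2: 2C, 2O → 0 + 2 = +2
C3: 2C, 2H → 0 − 2 = -2
C4: 1C, 2O, 1N → 0 + 2 + 1 = +3
0 carbons meet the condition.

0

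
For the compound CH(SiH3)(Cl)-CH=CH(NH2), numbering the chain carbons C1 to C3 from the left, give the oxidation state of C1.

-1

Assign +1 per bond to O/N/halogen, −1 per bond to H or an electropositive element, and 0 per bond to carbon.
C1 has one bond to C (0), one bond to Si (-1), one bond to H (-1), one bond to Cl (+1).
Oxidation state = 0 − 1 − 1 + 1 = -1.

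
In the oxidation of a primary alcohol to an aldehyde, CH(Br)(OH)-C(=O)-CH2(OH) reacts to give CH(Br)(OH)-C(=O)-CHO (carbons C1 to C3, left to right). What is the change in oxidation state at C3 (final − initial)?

Before: C3 has 1 bond to C, 2 bonds to H, 1 bond to O → oxidation state -1.
After: C3 has 1 bond to C, 1 bond to H, 2 bonds to O → oxidation state +1.
Δ = +1 − (-1) = +2, so this is an oxidation at C3.

+2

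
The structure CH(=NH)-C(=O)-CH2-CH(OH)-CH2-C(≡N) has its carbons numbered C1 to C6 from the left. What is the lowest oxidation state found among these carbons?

-2

Tallying each carbon's bonds:
C1: 1C, 1H, 2N → 0 − 1 + 2 = +1
C2: 2C, 2O → 0 + 2 = +2
C3: 2C, 2H → 0 − 2 = -2
C4: 2C, 1H, 1O → 0 − 1 + 1 = 0
C5: 2C, 2H → 0 − 2 = -2
C6: 1C, 3N → 0 + 3 = +3
The lowest value is -2.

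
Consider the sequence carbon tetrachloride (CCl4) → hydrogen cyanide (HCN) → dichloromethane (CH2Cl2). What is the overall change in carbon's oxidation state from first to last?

Carbon oxidation states along the series — carbon tetrachloride: +4, hydrogen cyanide: +2, dichloromethane: 0.
Net change = 0 − (+4) = -4.

-4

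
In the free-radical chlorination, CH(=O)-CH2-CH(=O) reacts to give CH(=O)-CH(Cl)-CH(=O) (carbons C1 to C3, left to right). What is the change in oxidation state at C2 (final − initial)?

Before: C2 has 2 bonds to C, 2 bonds to H → oxidation state -2.
After: C2 has 2 bonds to C, 1 bond to H, 1 bond to Cl → oxidation state 0.
Δ = 0 − (-2) = +2, so this is an oxidation at C2.

+2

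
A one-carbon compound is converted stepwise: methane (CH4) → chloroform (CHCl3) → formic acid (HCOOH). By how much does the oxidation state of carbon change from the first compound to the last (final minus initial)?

Carbon oxidation states along the series — methane: -4, chloroform: +2, formic acid: +2.
Net change = +2 − (-4) = +6.

+6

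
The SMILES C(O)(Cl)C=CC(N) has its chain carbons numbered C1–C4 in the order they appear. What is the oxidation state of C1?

Count +1 for every bond to an atom more electronegative than carbon and −1 for every bond to one less electronegative; C–C bonds are 0.
C1 has one bond to C (0), one bond to O (+1), one bond to H (-1), one bond to Cl (+1).
Oxidation state = 0 + 1 − 1 + 1 = +1.

+1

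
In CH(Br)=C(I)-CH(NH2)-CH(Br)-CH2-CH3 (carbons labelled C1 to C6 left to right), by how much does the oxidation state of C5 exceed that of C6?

+1

C5: 2C, 2H → 0 − 2 = -2
C6: 1C, 3H → 0 − 3 = -3
Difference: -2 − (-3) = +1.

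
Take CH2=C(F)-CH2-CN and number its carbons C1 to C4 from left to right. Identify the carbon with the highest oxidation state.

C4

Tallying each carbon's bonds:
C1: 2C, 2H → 0 − 2 = -2
C2: 3C, 1F → 0 + 1 = +1
C3: 2C, 2H → 0 − 2 = -2
C4: 1C, 3N → 0 + 3 = +3
The most oxidised carbon is C4 at +3.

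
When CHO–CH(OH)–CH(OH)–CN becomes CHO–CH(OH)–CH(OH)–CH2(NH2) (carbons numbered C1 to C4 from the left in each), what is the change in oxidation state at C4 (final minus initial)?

-4

Before: C4 has 1 bond to C, 3 bonds to N → oxidation state +3.
After: C4 has 1 bond to C, 2 bonds to H, 1 bond to N → oxidation state -1.
Δ = -1 − (+3) = -4, so this is a reduction at C4.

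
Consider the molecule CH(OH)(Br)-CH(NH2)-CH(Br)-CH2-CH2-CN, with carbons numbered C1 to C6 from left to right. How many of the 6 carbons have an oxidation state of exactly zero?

Bonds to more-electronegative neighbours contribute +1 each, bonds to H or metals contribute −1 each, and C–C bonds contribute 0. Tallying each carbon:
C1: 1C, 1H, 1O, 1Br → 0 − 1 + 1 + 1 = +1
C2: 2C, 1H, 1N → 0 − 1 + 1 = 0
C3: 2C, 1H, 1Br → 0 − 1 + 1 = 0
C4: 2C, 2H → 0 − 2 = -2
C5: 2C, 2H → 0 − 2 = -2
C6: 1C, 3N → 0 + 3 = +3
2 carbons (C2, C3) meet the condition.

2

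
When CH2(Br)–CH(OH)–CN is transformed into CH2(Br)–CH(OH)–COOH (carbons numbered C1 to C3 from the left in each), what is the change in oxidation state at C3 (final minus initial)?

0

Before: C3 has 1 bond to C, 3 bonds to N → oxidation state +3.
After: C3 has 1 bond to C, 3 bonds to O → oxidation state +3.
Δ = +3 − (+3) = 0, so no net redox change at C3.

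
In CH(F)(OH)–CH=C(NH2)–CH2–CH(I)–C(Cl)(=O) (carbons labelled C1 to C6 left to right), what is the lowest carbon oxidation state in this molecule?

-2

Tallying each carbon's bonds:
C1: 1C, 1H, 1O, 1F → 0 − 1 + 1 + 1 = +1
C2: 3C, 1H → 0 − 1 = -1
C3: 3C, 1N → 0 + 1 = +1
C4: 2C, 2H → 0 − 2 = -2
C5: 2C, 1H, 1I → 0 − 1 + 1 = 0
C6: 1C, 2O, 1Cl → 0 + 2 + 1 = +3
The lowest value is -2.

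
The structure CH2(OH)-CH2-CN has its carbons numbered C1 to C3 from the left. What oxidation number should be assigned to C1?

Bonds to more-electronegative neighbours contribute +1 each, bonds to H or metals contribute −1 each, and C–C bonds contribute 0.
C1 has one bond to C (0), one bond to O (+1), one bond to H (-1), one bond to H (-1).
Oxidation state = 0 + 1 − 1 − 1 = -1.

-1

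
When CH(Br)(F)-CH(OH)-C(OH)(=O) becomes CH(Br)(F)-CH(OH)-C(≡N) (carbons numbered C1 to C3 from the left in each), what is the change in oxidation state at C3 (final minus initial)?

Before: C3 has 1 bond to C, 3 bonds to O → oxidation state +3.
After: C3 has 1 bond to C, 3 bonds to N → oxidation state +3.
Δ = +3 − (+3) = 0, so no net redox change at C3.

0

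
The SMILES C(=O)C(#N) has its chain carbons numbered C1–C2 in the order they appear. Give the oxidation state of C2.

Assign +1 per bond to O/N/halogen, −1 per bond to H or an electropositive element, and 0 per bond to carbon.
C2 has one bond to C (0), a triple bond to N (3×+1 = +3).
Oxidation state = 0 + 3 = +3.

+3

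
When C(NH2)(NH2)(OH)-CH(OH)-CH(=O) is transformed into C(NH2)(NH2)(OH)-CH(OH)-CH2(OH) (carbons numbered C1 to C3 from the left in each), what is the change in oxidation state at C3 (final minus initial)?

Before: C3 has 1 bond to C, 1 bond to H, 2 bonds to O → oxidation state +1.
After: C3 has 1 bond to C, 2 bonds to H, 1 bond to O → oxidation state -1.
Δ = -1 − (+1) = -2, so this is a reduction at C3.

-2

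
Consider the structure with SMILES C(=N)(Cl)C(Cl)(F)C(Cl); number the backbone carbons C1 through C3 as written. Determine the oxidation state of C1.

+3

C1 has one bond to C (0), a double bond to N (2×+1 = +2), one bond to Cl (+1).
Oxidation state = 0 + 2 + 1 = +3.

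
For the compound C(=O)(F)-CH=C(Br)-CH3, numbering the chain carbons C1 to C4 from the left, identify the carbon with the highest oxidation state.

C1

Tallying each carbon's bonds:
C1: 1C, 2O, 1F → 0 + 2 + 1 = +3
C2: 3C, 1H → 0 − 1 = -1
C3: 3C, 1Br → 0 + 1 = +1
C4: 1C, 3H → 0 − 3 = -3
The most oxidised carbon is C1 at +3.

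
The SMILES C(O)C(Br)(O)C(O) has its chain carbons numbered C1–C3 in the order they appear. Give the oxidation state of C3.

C3 has one bond to C (0), one bond to O (+1), one bond to H (-1), one bond to H (-1).
Oxidation state = 0 + 1 − 1 − 1 = -1.

-1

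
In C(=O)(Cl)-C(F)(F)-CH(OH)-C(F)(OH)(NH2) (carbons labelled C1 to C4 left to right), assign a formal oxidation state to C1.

+3

Bonds to more-electronegative neighbours contribute +1 each, bonds to H or metals contribute −1 each, and C–C bonds contribute 0.
C1 has one bond to C (0), a double bond to O (2×+1 = +2), one bond to Cl (+1).
Oxidation state = 0 + 2 + 1 = +3.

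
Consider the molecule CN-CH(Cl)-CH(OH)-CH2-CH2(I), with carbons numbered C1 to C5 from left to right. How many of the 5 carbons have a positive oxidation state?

1

Tallying each carbon's bonds:
C1: 1C, 3N → 0 + 3 = +3
C2: 2C, 1H, 1Cl → 0 − 1 + 1 = 0
C3: 2C, 1H, 1O → 0 − 1 + 1 = 0
C4: 2C, 2H → 0 − 2 = -2
C5: 1C, 2H, 1I → 0 − 2 + 1 = -1
1 carbon (C1) meets the condition.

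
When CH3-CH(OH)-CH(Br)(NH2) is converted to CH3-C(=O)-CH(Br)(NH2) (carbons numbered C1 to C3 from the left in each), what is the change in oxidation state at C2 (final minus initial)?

Before: C2 has 2 bonds to C, 1 bond to H, 1 bond to O → oxidation state 0.
After: C2 has 2 bonds to C, 2 bonds to O → oxidation state +2.
Δ = +2 − (0) = +2, so this is an oxidation at C2.

+2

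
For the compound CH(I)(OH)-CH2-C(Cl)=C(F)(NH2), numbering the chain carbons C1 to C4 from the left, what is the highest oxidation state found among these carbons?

+2

Count +1 for every bond to an atom more electronegative than carbon and −1 for every bond to one less electronegative; C–C bonds are 0. Tallying each carbon:
C1: 1C, 1H, 1O, 1I → 0 − 1 + 1 + 1 = +1
C2: 2C, 2H → 0 − 2 = -2
C3: 3C, 1Cl → 0 + 1 = +1
C4: 2C, 1N, 1F → 0 + 1 + 1 = +2
The highest value is +2.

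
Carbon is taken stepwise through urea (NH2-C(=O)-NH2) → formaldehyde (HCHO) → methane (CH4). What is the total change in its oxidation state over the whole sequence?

-8

Carbon oxidation states along the series — urea: +4, formaldehyde: 0, methane: -4.
Net change = -4 − (+4) = -8.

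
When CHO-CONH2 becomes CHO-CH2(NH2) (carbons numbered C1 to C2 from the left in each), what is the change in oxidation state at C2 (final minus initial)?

-4

Before: C2 has 1 bond to C, 2 bonds to O, 1 bond to N → oxidation state +3.
After: C2 has 1 bond to C, 2 bonds to H, 1 bond to N → oxidation state -1.
Δ = -1 − (+3) = -4, so this is a reduction at C2.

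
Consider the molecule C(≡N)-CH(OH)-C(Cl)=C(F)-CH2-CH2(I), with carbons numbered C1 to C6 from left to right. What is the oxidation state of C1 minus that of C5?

C1: 1C, 3N → 0 + 3 = +3
C5: 2C, 2H → 0 − 2 = -2
Difference: +3 − (-2) = +5.

+5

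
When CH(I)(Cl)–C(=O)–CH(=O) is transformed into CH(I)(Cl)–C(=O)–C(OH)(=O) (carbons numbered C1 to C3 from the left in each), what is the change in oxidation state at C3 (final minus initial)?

Before: C3 has 1 bond to C, 1 bond to H, 2 bonds to O → oxidation state +1.
After: C3 has 1 bond to C, 3 bonds to O → oxidation state +3.
Δ = +3 − (+1) = +2, so this is an oxidation at C3.

+2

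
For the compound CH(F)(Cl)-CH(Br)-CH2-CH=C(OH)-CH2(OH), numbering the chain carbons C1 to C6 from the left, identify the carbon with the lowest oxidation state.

C3

Tallying each carbon's bonds:
C1: 1C, 1H, 1F, 1Cl → 0 − 1 + 1 + 1 = +1
C2: 2C, 1H, 1Br → 0 − 1 + 1 = 0
C3: 2C, 2H → 0 − 2 = -2
C4: 3C, 1H → 0 − 1 = -1
C5: 3C, 1O → 0 + 1 = +1
C6: 1C, 2H, 1O → 0 − 2 + 1 = -1
The most reduced carbon is C3 at -2.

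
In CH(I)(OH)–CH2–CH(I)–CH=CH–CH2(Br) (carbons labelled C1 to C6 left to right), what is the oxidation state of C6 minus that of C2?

+1

C6: 1C, 2H, 1Br → 0 − 2 + 1 = -1
C2: 2C, 2H → 0 − 2 = -2
Difference: -1 − (-2) = +1.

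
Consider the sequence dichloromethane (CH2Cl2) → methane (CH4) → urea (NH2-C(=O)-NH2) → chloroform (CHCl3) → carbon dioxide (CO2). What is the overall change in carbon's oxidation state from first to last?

+4

Carbon oxidation states along the series — dichloromethane: 0, methane: -4, urea: +4, chloroform: +2, carbon dioxide: +4.
Net change = +4 − (0) = +4.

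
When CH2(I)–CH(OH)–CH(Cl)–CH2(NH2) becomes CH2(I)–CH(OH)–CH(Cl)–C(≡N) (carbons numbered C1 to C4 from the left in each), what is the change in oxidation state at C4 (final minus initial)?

+4

Before: C4 has 1 bond to C, 2 bonds to H, 1 bond to N → oxidation state -1.
After: C4 has 1 bond to C, 3 bonds to N → oxidation state +3.
Δ = +3 − (-1) = +4, so this is an oxidation at C4.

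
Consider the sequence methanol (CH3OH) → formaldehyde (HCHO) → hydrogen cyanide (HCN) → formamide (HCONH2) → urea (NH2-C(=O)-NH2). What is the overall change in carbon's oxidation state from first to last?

+6

Carbon oxidation states along the series — methanol: -2, formaldehyde: 0, hydrogen cyanide: +2, formamide: +2, urea: +4.
Net change = +4 − (-2) = +6.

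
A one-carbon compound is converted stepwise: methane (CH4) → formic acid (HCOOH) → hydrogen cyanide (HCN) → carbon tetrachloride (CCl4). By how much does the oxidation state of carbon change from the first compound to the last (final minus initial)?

Carbon oxidation states along the series — methane: -4, formic acid: +2, hydrogen cyanide: +2, carbon tetrachloride: +4.
Net change = +4 − (-4) = +8.

+8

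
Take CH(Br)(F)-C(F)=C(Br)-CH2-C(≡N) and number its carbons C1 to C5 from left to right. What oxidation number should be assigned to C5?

+3

Assign +1 per bond to O/N/halogen, −1 per bond to H or an electropositive element, and 0 per bond to carbon.
C5 has one bond to C (0), a triple bond to N (3×+1 = +3).
Oxidation state = 0 + 3 = +3.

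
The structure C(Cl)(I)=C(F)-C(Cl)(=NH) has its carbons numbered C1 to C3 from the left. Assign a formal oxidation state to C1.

Each bond to a more electronegative atom (O, N, halogen) counts +1, each bond to a less electronegative atom (H, metal, B, Si) counts −1, and each C–C bond counts 0.
C1 has a double bond to C (2×0 = 0), one bond to Cl (+1), one bond to I (+1).
Oxidation state = 0 + 1 + 1 = +2.

+2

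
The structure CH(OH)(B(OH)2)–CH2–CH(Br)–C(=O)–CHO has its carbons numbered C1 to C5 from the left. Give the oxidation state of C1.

-1

C1 has one bond to C (0), one bond to H (-1), one bond to O (+1), one bond to B (-1).
Oxidation state = 0 − 1 + 1 − 1 = -1.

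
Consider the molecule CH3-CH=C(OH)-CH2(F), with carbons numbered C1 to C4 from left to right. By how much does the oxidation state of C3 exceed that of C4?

C3: 3C, 1O → 0 + 1 = +1
C4: 1C, 2H, 1F → 0 − 2 + 1 = -1
Difference: +1 − (-1) = +2.

+2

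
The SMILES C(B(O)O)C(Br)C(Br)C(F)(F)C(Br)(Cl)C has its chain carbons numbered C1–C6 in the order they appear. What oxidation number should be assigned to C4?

C4 has one bond to C (0), one bond to C (0), one bond to F (+1), one bond to F (+1).
Oxidation state = 0 + 0 + 1 + 1 = +2.

+2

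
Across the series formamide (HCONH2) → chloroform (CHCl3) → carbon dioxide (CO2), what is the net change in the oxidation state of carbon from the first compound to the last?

+2

Carbon oxidation states along the series — formamide: +2, chloroform: +2, carbon dioxide: +4.
Net change = +4 − (+2) = +2.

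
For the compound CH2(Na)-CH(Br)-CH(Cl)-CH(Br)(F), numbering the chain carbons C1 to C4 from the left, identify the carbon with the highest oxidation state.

Assign +1 per bond to O/N/halogen, −1 per bond to H or an electropositive element, and 0 per bond to carbon. Tallying each carbon:
C1: 1C, 2H, 1Na → 0 − 2 − 1 = -3
C2: 2C, 1H, 1Br → 0 − 1 + 1 = 0
C3: 2C, 1H, 1Cl → 0 − 1 + 1 = 0
C4: 1C, 1H, 1F, 1Br → 0 − 1 + 1 + 1 = +1
The most oxidised carbon is C4 at +1.

C4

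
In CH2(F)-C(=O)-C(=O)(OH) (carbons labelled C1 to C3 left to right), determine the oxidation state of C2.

+2

C2 has one bond to C (0), one bond to C (0), a double bond to O (2×+1 = +2).
Oxidation state = 0 + 0 + 2 = +2.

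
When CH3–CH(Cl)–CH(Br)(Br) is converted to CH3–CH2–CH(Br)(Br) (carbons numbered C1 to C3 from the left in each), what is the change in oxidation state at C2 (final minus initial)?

Before: C2 has 2 bonds to C, 1 bond to H, 1 bond to Cl → oxidation state 0.
After: C2 has 2 bonds to C, 2 bonds to H → oxidation state -2.
Δ = -2 − (0) = -2, so this is a reduction at C2.

-2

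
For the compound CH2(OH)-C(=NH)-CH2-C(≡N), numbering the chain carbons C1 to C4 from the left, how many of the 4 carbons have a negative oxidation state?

2

Bonds to more-electronegative neighbours contribute +1 each, bonds to H or metals contribute −1 each, and C–C bonds contribute 0. Tallying each carbon:
C1: 1C, 2H, 1O → 0 − 2 + 1 = -1
C2: 2C, 2N → 0 + 2 = +2
C3: 2C, 2H → 0 − 2 = -2
C4: 1C, 3N → 0 + 3 = +3
2 carbons (C1, C3) meet the condition.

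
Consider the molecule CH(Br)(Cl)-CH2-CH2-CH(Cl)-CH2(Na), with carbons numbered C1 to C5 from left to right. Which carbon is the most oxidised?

C1

Assign +1 per bond to O/N/halogen, −1 per bond to H or an electropositive element, and 0 per bond to carbon. Tallying each carbon:
C1: 1C, 1H, 1Cl, 1Br → 0 − 1 + 1 + 1 = +1
C2: 2C, 2H → 0 − 2 = -2
C3: 2C, 2H → 0 − 2 = -2
C4: 2C, 1H, 1Cl → 0 − 1 + 1 = 0
C5: 1C, 2H, 1Na → 0 − 2 − 1 = -3
The most oxidised carbon is C1 at +1.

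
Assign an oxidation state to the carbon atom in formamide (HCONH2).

Each bond to a more electronegative atom (O, N, halogen) counts +1, each bond to a less electronegative atom (H, metal, B, Si) counts −1, and each C–C bond counts 0.
The carbon has one bond to H (-1), a double bond to O (2×+1 = +2), one bond to N (+1).
Oxidation state = -1 + 2 + 1 = +2.

+2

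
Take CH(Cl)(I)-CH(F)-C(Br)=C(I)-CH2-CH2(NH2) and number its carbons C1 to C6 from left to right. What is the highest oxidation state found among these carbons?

+1

Each bond to a more electronegative atom (O, N, halogen) counts +1, each bond to a less electronegative atom (H, metal, B, Si) counts −1, and each C–C bond counts 0. Tallying each carbon:
C1: 1C, 1H, 1Cl, 1I → 0 − 1 + 1 + 1 = +1
C2: 2C, 1H, 1F → 0 − 1 + 1 = 0
C3: 3C, 1Br → 0 + 1 = +1
C4: 3C, 1I → 0 + 1 = +1
C5: 2C, 2H → 0 − 2 = -2
C6: 1C, 2H, 1N → 0 − 2 + 1 = -1
The highest value is +1.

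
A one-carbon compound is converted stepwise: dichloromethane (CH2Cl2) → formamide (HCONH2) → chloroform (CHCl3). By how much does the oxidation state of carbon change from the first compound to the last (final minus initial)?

Carbon oxidation states along the series — dichloromethane: 0, formamide: +2, chloroform: +2.
Net change = +2 − (0) = +2.

+2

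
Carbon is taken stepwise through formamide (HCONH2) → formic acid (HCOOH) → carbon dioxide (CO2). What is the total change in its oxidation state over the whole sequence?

+2

Carbon oxidation states along the series — formamide: +2, formic acid: +2, carbon dioxide: +4.
Net change = +4 − (+2) = +2.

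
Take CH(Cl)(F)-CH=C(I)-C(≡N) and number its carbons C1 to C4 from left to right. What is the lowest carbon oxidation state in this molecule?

Bonds to more-electronegative neighbours contribute +1 each, bonds to H or metals contribute −1 each, and C–C bonds contribute 0. Tallying each carbon:
C1: 1C, 1H, 1F, 1Cl → 0 − 1 + 1 + 1 = +1
C2: 3C, 1H → 0 − 1 = -1
C3: 3C, 1I → 0 + 1 = +1
C4: 1C, 3N → 0 + 3 = +3
The lowest value is -1.

-1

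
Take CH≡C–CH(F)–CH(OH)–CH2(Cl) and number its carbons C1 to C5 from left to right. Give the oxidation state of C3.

0

Count +1 for every bond to an atom more electronegative than carbon and −1 for every bond to one less electronegative; C–C bonds are 0.
C3 has one bond to C (0), one bond to C (0), one bond to H (-1), one bond to F (+1).
Oxidation state = 0 + 0 − 1 + 1 = 0.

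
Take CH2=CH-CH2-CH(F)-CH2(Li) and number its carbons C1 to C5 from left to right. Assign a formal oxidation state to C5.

-3

C5 has one bond to C (0), one bond to H (-1), one bond to Li (-1), one bond to H (-1).
Oxidation state = 0 − 1 − 1 − 1 = -3.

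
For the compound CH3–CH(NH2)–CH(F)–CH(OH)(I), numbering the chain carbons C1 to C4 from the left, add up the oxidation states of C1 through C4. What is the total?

-2

Tallying each carbon's bonds:
C1: 1C, 3H → 0 − 3 = -3
C2: 2C, 1H, 1N → 0 − 1 + 1 = 0
C3: 2C, 1H, 1F → 0 − 1 + 1 = 0
C4: 1C, 1H, 1O, 1I → 0 − 1 + 1 + 1 = +1
Sum = -3 + 0 + 0 + 1 = -2.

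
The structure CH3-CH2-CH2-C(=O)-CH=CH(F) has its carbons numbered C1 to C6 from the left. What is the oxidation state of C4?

Assign +1 per bond to O/N/halogen, −1 per bond to H or an electropositive element, and 0 per bond to carbon.
C4 has one bond to C (0), one bond to C (0), a double bond to O (2×+1 = +2).
Oxidation state = 0 + 0 + 2 = +2.

+2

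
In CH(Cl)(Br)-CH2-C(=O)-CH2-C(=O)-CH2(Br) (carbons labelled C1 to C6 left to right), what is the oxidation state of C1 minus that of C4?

+3

C1: 1C, 1H, 1Cl, 1Br → 0 − 1 + 1 + 1 = +1
C4: 2C, 2H → 0 − 2 = -2
Difference: +1 − (-2) = +3.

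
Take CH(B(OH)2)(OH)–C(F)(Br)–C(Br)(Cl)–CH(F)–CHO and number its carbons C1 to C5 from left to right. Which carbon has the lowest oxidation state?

C1

Each bond to a more electronegative atom (O, N, halogen) counts +1, each bond to a less electronegative atom (H, metal, B, Si) counts −1, and each C–C bond counts 0. Tallying each carbon:
C1: 1C, 1H, 1O, 1B → 0 − 1 + 1 − 1 = -1
C2: 2C, 1F, 1Br → 0 + 1 + 1 = +2
C3: 2C, 1Cl, 1Br → 0 + 1 + 1 = +2
C4: 2C, 1H, 1F → 0 − 1 + 1 = 0
C5: 1C, 1H, 2O → 0 − 1 + 2 = +1
The most reduced carbon is C1 at -1.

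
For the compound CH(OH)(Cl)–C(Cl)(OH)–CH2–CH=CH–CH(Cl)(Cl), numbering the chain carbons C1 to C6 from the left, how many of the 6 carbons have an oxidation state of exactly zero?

Tallying each carbon's bonds:
C1: 1C, 1H, 1O, 1Cl → 0 − 1 + 1 + 1 = +1
C2: 2C, 1O, 1Cl → 0 + 1 + 1 = +2
C3: 2C, 2H → 0 − 2 = -2
C4: 3C, 1H → 0 − 1 = -1
C5: 3C, 1H → 0 − 1 = -1
C6: 1C, 1H, 2Cl → 0 − 1 + 2 = +1
0 carbons meet the condition.

0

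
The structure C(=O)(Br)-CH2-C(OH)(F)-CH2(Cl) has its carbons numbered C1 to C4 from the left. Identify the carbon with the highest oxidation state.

Tallying each carbon's bonds:
C1: 1C, 2O, 1Br → 0 + 2 + 1 = +3
C2: 2C, 2H → 0 − 2 = -2
C3: 2C, 1O, 1F → 0 + 1 + 1 = +2
C4: 1C, 2H, 1Cl → 0 − 2 + 1 = -1
The most oxidised carbon is C1 at +3.

C1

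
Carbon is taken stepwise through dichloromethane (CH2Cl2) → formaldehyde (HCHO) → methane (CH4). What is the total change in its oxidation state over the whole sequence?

Carbon oxidation states along the series — dichloromethane: 0, formaldehyde: 0, methane: -4.
Net change = -4 − (0) = -4.

-4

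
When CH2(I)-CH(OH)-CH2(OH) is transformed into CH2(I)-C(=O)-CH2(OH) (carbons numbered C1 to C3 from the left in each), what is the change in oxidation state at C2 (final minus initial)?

Before: C2 has 2 bonds to C, 1 bond to H, 1 bond to O → oxidation state 0.
After: C2 has 2 bonds to C, 2 bonds to O → oxidation state +2.
Δ = +2 − (0) = +2, so this is an oxidation at C2.

+2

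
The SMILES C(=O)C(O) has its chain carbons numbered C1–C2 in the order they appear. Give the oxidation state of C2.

-1

C2 has one bond to C (0), one bond to H (-1), one bond to O (+1), one bond to H (-1).
Oxidation state = 0 − 1 + 1 − 1 = -1.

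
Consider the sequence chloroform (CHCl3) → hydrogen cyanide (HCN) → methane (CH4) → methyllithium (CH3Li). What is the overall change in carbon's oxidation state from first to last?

Carbon oxidation states along the series — chloroform: +2, hydrogen cyanide: +2, methane: -4, methyllithium: -4.
Net change = -4 − (+2) = -6.

-6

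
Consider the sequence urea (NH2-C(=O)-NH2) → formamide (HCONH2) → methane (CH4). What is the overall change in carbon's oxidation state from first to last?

Carbon oxidation states along the series — urea: +4, formamide: +2, methane: -4.
Net change = -4 − (+4) = -8.

-8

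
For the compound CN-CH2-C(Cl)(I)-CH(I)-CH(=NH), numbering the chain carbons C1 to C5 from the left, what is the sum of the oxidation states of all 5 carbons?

+4

Each bond to a more electronegative atom (O, N, halogen) counts +1, each bond to a less electronegative atom (H, metal, B, Si) counts −1, and each C–C bond counts 0. Tallying each carbon:
C1: 1C, 3N → 0 + 3 = +3
C2: 2C, 2H → 0 − 2 = -2
C3: 2C, 1Cl, 1I → 0 + 1 + 1 = +2
C4: 2C, 1H, 1I → 0 − 1 + 1 = 0
C5: 1C, 1H, 2N → 0 − 1 + 2 = +1
Sum = +3 − 2 + 2 + 0 + 1 = +4.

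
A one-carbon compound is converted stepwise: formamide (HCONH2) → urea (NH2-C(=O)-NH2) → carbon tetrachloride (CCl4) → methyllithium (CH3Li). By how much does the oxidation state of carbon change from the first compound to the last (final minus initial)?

Carbon oxidation states along the series — formamide: +2, urea: +4, carbon tetrachloride: +4, methyllithium: -4.
Net change = -4 − (+2) = -6.

-6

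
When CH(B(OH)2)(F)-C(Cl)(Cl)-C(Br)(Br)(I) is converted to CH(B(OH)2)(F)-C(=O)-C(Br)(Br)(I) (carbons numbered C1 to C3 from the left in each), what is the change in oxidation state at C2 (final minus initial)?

0

Before: C2 has 2 bonds to C, 2 bonds to Cl → oxidation state +2.
After: C2 has 2 bonds to C, 2 bonds to O → oxidation state +2.
Δ = +2 − (+2) = 0, so no net redox change at C2.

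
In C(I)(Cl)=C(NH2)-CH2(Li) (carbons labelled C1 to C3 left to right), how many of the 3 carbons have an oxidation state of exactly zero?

Tallying each carbon's bonds:
C1: 2C, 1Cl, 1I → 0 + 1 + 1 = +2
C2: 3C, 1N → 0 + 1 = +1
C3: 1C, 2H, 1Li → 0 − 2 − 1 = -3
0 carbons meet the condition.

0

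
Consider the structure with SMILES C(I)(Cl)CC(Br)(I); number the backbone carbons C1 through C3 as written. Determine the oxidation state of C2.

-2

C2 has one bond to C (0), one bond to C (0), one bond to H (-1), one bond to H (-1).
Oxidation state = 0 + 0 − 1 − 1 = -2.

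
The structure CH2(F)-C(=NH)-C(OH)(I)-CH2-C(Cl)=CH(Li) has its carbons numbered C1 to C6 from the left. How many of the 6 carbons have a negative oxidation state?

Tallying each carbon's bonds:
C1: 1C, 2H, 1F → 0 − 2 + 1 = -1
C2: 2C, 2N → 0 + 2 = +2
C3: 2C, 1O, 1I → 0 + 1 + 1 = +2
C4: 2C, 2H → 0 − 2 = -2
C5: 3C, 1Cl → 0 + 1 = +1
C6: 2C, 1H, 1Li → 0 − 1 − 1 = -2
3 carbons (C1, C4, C6) meet the condition.

3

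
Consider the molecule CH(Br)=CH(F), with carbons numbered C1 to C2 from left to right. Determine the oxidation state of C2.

Each bond to a more electronegative atom (O, N, halogen) counts +1, each bond to a less electronegative atom (H, metal, B, Si) counts −1, and each C–C bond counts 0.
C2 has a double bond to C (2×0 = 0), one bond to F (+1), one bond to H (-1).
Oxidation state = 0 + 1 − 1 = 0.

0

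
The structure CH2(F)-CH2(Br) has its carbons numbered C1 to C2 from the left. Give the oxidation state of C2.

Count +1 for every bond to an atom more electronegative than carbon and −1 for every bond to one less electronegative; C–C bonds are 0.
C2 has one bond to C (0), one bond to H (-1), one bond to Br (+1), one bond to H (-1).
Oxidation state = 0 − 1 + 1 − 1 = -1.

-1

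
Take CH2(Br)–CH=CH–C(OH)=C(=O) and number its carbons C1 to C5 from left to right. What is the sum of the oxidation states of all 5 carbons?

0

Each bond to a more electronegative atom (O, N, halogen) counts +1, each bond to a less electronegative atom (H, metal, B, Si) counts −1, and each C–C bond counts 0. Tallying each carbon:
C1: 1C, 2H, 1Br → 0 − 2 + 1 = -1
C2: 3C, 1H → 0 − 1 = -1
C3: 3C, 1H → 0 − 1 = -1
C4: 3C, 1O → 0 + 1 = +1
C5: 2C, 2O → 0 + 2 = +2
Sum = -1 − 1 − 1 + 1 + 2 = 0.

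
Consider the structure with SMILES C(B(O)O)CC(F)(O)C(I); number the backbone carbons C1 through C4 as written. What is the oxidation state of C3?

C3 has one bond to C (0), one bond to C (0), one bond to F (+1), one bond to O (+1).
Oxidation state = 0 + 0 + 1 + 1 = +2.

+2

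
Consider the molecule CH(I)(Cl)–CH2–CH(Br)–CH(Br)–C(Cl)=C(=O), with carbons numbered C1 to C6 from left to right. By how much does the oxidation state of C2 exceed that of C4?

-2

C2: 2C, 2H → 0 − 2 = -2
C4: 2C, 1H, 1Br → 0 − 1 + 1 = 0
Difference: -2 − (0) = -2.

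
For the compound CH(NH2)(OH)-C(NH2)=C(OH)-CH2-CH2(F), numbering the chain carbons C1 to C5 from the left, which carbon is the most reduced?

C4

Bonds to more-electronegative neighbours contribute +1 each, bonds to H or metals contribute −1 each, and C–C bonds contribute 0. Tallying each carbon:
C1: 1C, 1H, 1O, 1N → 0 − 1 + 1 + 1 = +1
C2: 3C, 1N → 0 + 1 = +1
C3: 3C, 1O → 0 + 1 = +1
C4: 2C, 2H → 0 − 2 = -2
C5: 1C, 2H, 1F → 0 − 2 + 1 = -1
The most reduced carbon is C4 at -2.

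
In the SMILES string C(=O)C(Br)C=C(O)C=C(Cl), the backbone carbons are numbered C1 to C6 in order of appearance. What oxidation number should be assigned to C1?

+1

C1 has one bond to C (0), a double bond to O (2×+1 = +2), one bond to H (-1).
Oxidation state = 0 + 2 − 1 = +1.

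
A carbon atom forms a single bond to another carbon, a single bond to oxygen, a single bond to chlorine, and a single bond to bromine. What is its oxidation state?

+3

The carbon has one bond to C (0), one bond to Br (+1), one bond to O (+1), one bond to Cl (+1).
Oxidation state = 0 + 1 + 1 + 1 = +3.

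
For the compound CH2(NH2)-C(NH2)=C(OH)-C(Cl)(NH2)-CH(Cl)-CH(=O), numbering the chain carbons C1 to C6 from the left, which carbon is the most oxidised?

C4

Tallying each carbon's bonds:
C1: 1C, 2H, 1N → 0 − 2 + 1 = -1
C2: 3C, 1N → 0 + 1 = +1
C3: 3C, 1O → 0 + 1 = +1
C4: 2C, 1N, 1Cl → 0 + 1 + 1 = +2
C5: 2C, 1H, 1Cl → 0 − 1 + 1 = 0
C6: 1C, 1H, 2O → 0 − 1 + 2 = +1
The most oxidised carbon is C4 at +2.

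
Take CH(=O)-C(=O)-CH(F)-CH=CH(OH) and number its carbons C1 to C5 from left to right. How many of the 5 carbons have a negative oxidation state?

1

Tallying each carbon's bonds:
C1: 1C, 1H, 2O → 0 − 1 + 2 = +1
C2: 2C, 2O → 0 + 2 = +2
C3: 2C, 1H, 1F → 0 − 1 + 1 = 0
C4: 3C, 1H → 0 − 1 = -1
C5: 2C, 1H, 1O → 0 − 1 + 1 = 0
1 carbon (C4) meets the condition.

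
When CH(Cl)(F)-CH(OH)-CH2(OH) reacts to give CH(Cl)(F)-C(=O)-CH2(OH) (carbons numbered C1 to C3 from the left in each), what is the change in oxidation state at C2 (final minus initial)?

+2

Before: C2 has 2 bonds to C, 1 bond to H, 1 bond to O → oxidation state 0.
After: C2 has 2 bonds to C, 2 bonds to O → oxidation state +2.
Δ = +2 − (0) = +2, so this is an oxidation at C2.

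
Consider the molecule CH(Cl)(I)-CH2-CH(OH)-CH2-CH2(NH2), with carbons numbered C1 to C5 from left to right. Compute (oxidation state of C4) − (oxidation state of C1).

-3

C4: 2C, 2H → 0 − 2 = -2
C1: 1C, 1H, 1Cl, 1I → 0 − 1 + 1 + 1 = +1
Difference: -2 − (+1) = -3.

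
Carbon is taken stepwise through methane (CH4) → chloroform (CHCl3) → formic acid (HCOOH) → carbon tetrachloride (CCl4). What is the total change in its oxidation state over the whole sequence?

Carbon oxidation states along the series — methane: -4, chloroform: +2, formic acid: +2, carbon tetrachloride: +4.
Net change = +4 − (-4) = +8.

+8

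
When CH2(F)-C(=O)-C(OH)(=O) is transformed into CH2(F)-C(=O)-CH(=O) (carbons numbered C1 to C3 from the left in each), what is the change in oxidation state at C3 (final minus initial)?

Before: C3 has 1 bond to C, 3 bonds to O → oxidation state +3.
After: C3 has 1 bond to C, 1 bond to H, 2 bonds to O → oxidation state +1.
Δ = +1 − (+3) = -2, so this is a reduction at C3.

-2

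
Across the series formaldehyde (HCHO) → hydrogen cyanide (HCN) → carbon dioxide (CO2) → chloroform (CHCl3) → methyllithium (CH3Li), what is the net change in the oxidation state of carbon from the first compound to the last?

Carbon oxidation states along the series — formaldehyde: 0, hydrogen cyanide: +2, carbon dioxide: +4, chloroform: +2, methyllithium: -4.
Net change = -4 − (0) = -4.

-4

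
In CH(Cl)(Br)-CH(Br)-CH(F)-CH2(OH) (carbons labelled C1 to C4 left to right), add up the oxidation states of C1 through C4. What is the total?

0

Count +1 for every bond to an atom more electronegative than carbon and −1 for every bond to one less electronegative; C–C bonds are 0. Tallying each carbon:
C1: 1C, 1H, 1Cl, 1Br → 0 − 1 + 1 + 1 = +1
C2: 2C, 1H, 1Br → 0 − 1 + 1 = 0
C3: 2C, 1H, 1F → 0 − 1 + 1 = 0
C4: 1C, 2H, 1O → 0 − 2 + 1 = -1
Sum = +1 + 0 + 0 − 1 = 0.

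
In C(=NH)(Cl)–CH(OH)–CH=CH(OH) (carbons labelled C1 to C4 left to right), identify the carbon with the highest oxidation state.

C1

Tallying each carbon's bonds:
C1: 1C, 2N, 1Cl → 0 + 2 + 1 = +3
C2: 2C, 1H, 1O → 0 − 1 + 1 = 0
C3: 3C, 1H → 0 − 1 = -1
C4: 2C, 1H, 1O → 0 − 1 + 1 = 0
The most oxidised carbon is C1 at +3.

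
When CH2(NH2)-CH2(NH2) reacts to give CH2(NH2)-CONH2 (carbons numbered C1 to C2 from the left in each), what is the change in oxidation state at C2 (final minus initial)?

+4

Before: C2 has 1 bond to C, 2 bonds to H, 1 bond to N → oxidation state -1.
After: C2 has 1 bond to C, 2 bonds to O, 1 bond to N → oxidation state +3.
Δ = +3 − (-1) = +4, so this is an oxidation at C2.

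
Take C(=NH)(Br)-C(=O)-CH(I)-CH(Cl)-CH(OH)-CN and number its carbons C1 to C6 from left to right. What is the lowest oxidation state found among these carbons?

0

Each bond to a more electronegative atom (O, N, halogen) counts +1, each bond to a less electronegative atom (H, metal, B, Si) counts −1, and each C–C bond counts 0. Tallying each carbon:
C1: 1C, 2N, 1Br → 0 + 2 + 1 = +3
C2: 2C, 2O → 0 + 2 = +2
C3: 2C, 1H, 1I → 0 − 1 + 1 = 0
C4: 2C, 1H, 1Cl → 0 − 1 + 1 = 0
C5: 2C, 1H, 1O → 0 − 1 + 1 = 0
C6: 1C, 3N → 0 + 3 = +3
The lowest value is 0.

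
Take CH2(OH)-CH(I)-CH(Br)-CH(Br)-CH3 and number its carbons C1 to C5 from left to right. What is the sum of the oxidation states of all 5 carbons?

Tallying each carbon's bonds:
C1: 1C, 2H, 1O → 0 − 2 + 1 = -1
C2: 2C, 1H, 1I → 0 − 1 + 1 = 0
C3: 2C, 1H, 1Br → 0 − 1 + 1 = 0
C4: 2C, 1H, 1Br → 0 − 1 + 1 = 0
C5: 1C, 3H → 0 − 3 = -3
Sum = -1 + 0 + 0 + 0 − 3 = -4.

-4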